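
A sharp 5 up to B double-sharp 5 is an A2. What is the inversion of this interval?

d7

The rule of nine gives the new number: 9 − 2 = 7, so a second becomes a seventh.
And augmented becomes diminished under inversion, so we get a diminished seventh.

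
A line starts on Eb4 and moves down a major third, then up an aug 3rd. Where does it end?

E4

A major third down from Eb4 is Cb4.
Cb4 up an augmented third → E4 (5 semitones).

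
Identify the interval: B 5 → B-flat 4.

Descending from B5 to Bb4 is the same interval as ascending Bb4 to B5.
B to B is the same letter name, plus an octave — that makes it an octave of some quality.
A perfect octave would be 12 semitones; Bb4 to B5 is 13, one semitone wider, so the interval is augmented.

augmented 8th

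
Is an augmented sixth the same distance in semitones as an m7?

Yes

An augmented sixth spans 10 semitones, and a minor seventh also spans 10 semitones — they're enharmonic.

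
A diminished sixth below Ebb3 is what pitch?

Counting six letter names down from E lands on G.
A diminished sixth is 7 semitones; 7 semitones down from Ebb3 gives G2.

G2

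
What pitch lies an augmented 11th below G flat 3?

The eleventh's letter: G down four letter names plus an octave → D.
An augmented eleventh spans 18 semitones, so from Gb3 the target pitch is Dbb2.

D double-flat 2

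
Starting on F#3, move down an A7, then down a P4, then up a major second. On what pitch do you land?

Eb2

F#3 down an augmented seventh → Gb2 (12 semitones).
A perfect fourth down from Gb2 is Db2.
A major second up from Db2 is Eb2.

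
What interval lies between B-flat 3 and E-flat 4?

B to E spans four letter names (B-C-D-E), so the interval is some kind of fourth.
Bb3 to Eb4 is 5 semitones, matching the perfect fourth exactly, so the quality is perfect.

perfect fourth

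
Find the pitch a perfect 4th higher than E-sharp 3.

A-sharp 3

Counting four letter names up from E lands on A.
A perfect fourth is 5 semitones; 5 semitones up from E#3 gives A#3.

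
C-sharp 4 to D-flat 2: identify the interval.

augmented fourteenth

Descending from C#4 to Db2 is the same interval as ascending Db2 to C#4.
D to C spans seven letter names (D-E-F-G-A-B-C), plus an octave, so the interval is some kind of fourteenth.
A major fourteenth would be 23 semitones; Db2 to C#4 is 24, one semitone wider, so the interval is augmented.
(Equivalently, a compound augmented seventh: an augmented seventh plus an octave.)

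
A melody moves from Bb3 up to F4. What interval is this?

B to F spans five letter names (B-C-D-E-F), so the interval is some kind of fifth.
The perfect fifth spans 7 semitones, and Bb3 to F4 is exactly 7 semitones — so this is a perfect fifth.

P5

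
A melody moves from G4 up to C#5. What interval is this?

augmented fourth

G to C spans four letter names (G-A-B-C): a fourth.
The perfect fourth is 5 semitones; here we have 6, one semitone wider: augmented.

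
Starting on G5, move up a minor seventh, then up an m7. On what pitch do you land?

A minor seventh up from G5 is F6.
Up a minor seventh from F6: Eb7 (10 semitones up).

Eb7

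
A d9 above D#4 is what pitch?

The ninth's letter: D up two letter names plus an octave → E.
A diminished ninth spans 12 semitones, so from D#4 the target pitch is Eb5.

Eb5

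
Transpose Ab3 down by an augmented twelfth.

Dbb2

The twelfth's letter: A down five letter names plus an octave → D.
An augmented twelfth spans 20 semitones, so from Ab3 the target pitch is Dbb2.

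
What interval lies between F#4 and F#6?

perfect fifteenth

F to F is the same letter name, plus 2 octaves — that makes it a fifteenth of some quality.
Counting semitones, F#4→F#6 is 24, which is the perfect fifteenth.
(Equivalently, a compound perfect octave: a perfect octave plus an octave.)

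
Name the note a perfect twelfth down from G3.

C2

The twelfth's letter: G down five letter names plus an octave → C.
Moving 19 semitones down from G3 (the size of a perfect twelfth) reaches C2.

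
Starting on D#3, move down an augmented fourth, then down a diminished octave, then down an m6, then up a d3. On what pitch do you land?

Down an augmented fourth from D#3: A2 (6 semitones down).
A2 down a diminished octave → A#1 (11 semitones).
A minor sixth down from A#1 is C##1.
C##1 up a diminished third → E1 (2 semitones).

E1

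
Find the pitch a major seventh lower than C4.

Counting seven letter names down from C lands on D.
A major seventh spans 11 semitones, so from C4 the target pitch is Db3.

Db3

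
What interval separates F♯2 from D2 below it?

Descending from F#2 to D2 is the same interval as ascending D2 to F#2.
D to F spans three letter names (D-E-F), so the interval is some kind of third.
Counting semitones, D2→F#2 is 4, which is the major third.

M3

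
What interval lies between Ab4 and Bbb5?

minor ninth

A to B spans two letter names (A-B), plus an octave, so the interval is some kind of ninth.
At 13 semitones, Ab4→Bbb5 falls one short of a major ninth: minor.
(Equivalently, a compound minor second: a minor second plus an octave.)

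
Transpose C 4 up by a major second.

Counting two letter names up from C lands on D.
Moving 2 semitones up from C4 (the size of a major second) reaches D4.

D 4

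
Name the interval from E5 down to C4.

Descending from E5 to C4 is the same interval as ascending C4 to E5.
C to E spans three letter names (C-D-E), plus an octave: a tenth.
C4 to E5 is 16 semitones, matching the major tenth exactly, so the quality is major.
(Equivalently, a compound major third: a major third plus an octave.)

M10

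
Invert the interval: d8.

A1

The rule of nine gives the new number: 9 − 8 = 1, so an octave becomes a unison.
Quality inverts too: diminished becomes augmented. That makes the inversion an augmented unison.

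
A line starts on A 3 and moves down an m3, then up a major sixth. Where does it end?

A3 down a minor third → F#3 (3 semitones).
F#3 up a major sixth → D#4 (9 semitones).

D sharp 4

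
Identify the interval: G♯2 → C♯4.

G to C spans four letter names (G-A-B-C), plus an octave, so the interval is some kind of eleventh.
G#2 to C#4 is 17 semitones, matching the perfect eleventh exactly, so the quality is perfect.
(Equivalently, a compound perfect fourth: a perfect fourth plus an octave.)

perfect eleventh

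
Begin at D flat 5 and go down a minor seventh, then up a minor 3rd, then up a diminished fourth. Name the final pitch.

C double-flat 5

A minor seventh down from Db5 is Eb4.
A minor third up from Eb4 is Gb4.
A diminished fourth up from Gb4 is Cbb5.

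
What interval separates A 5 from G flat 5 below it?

augmented second

Descending from A5 to Gb5 is the same interval as ascending Gb5 to A5.
G to A spans two letter names (G-A) — that makes it a second of some quality.
A major second would be 2 semitones; Gb5 to A5 is 3, one semitone wider, so the interval is augmented.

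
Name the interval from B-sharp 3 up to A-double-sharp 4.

major seventh

B to A spans seven letter names (B-C-D-E-F-G-A), so the interval is some kind of seventh.
B#3 to A##4 is 11 semitones, matching the major seventh exactly, so the quality is major.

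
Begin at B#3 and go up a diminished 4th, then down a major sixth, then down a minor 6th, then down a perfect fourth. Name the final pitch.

F#2

B#3 up a diminished fourth → E4 (4 semitones).
Down a major sixth from E4: G3 (9 semitones down).
A minor sixth down from G3 is B2.
B2 down a perfect fourth → F#2 (5 semitones).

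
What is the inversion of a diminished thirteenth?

augmented 3rd

First reduce the compound diminished thirteenth to its simple form, a diminished sixth.
The rule of nine gives the new number: 9 − 6 = 3, so a sixth becomes a third.
Quality inverts too: diminished becomes augmented. That makes the inversion an augmented third.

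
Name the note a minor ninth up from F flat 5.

Counting two letter names plus an octave up from F lands on G.
A minor ninth is 13 semitones; 13 semitones up from Fb5 gives Gbb6.

G double-flat 6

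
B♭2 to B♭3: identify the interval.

B to B is the same letter name, plus an octave — that makes it an octave of some quality.
Bb2 to Bb3 is 12 semitones, matching the perfect octave exactly, so the quality is perfect.

P8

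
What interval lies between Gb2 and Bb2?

G to B spans three letter names (G-A-B), so the interval is some kind of third.
The major third spans 4 semitones, and Gb2 to Bb2 is exactly 4 semitones — so this is a major third.

major third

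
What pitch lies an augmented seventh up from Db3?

Counting seven letter names up from D lands on C.
An augmented seventh spans 12 semitones, so from Db3 the target pitch is C#4.

C#4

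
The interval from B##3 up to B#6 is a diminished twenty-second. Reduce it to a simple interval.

Take out 2 octaves (14 from the number): 22 − 14 = 8.
So a diminished twenty-second is 2 octaves plus a diminished octave. The quality is unchanged.

diminished octave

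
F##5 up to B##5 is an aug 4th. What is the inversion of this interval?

The rule of nine gives the new number: 9 − 4 = 5, so a fourth becomes a fifth.
Quality inverts too: augmented becomes diminished. That makes the inversion a diminished fifth.

diminished 5th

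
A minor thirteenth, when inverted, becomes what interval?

First reduce the compound minor thirteenth to its simple form, a minor sixth.
Interval numbers invert to sum to nine: 6 + 3 = 9, so a sixth inverts to a third.
Quality inverts too: minor becomes major. That makes the inversion a major third.

M3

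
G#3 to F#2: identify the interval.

Descending from G#3 to F#2 is the same interval as ascending F#2 to G#3.
F to G spans two letter names (F-G), plus an octave — that makes it a ninth of some quality.
Counting semitones, F#2→G#3 is 14, which is the major ninth.
(Equivalently, a compound major second: a major second plus an octave.)

major ninth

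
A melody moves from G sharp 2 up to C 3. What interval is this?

G to C spans four letter names (G-A-B-C): a fourth.
A perfect fourth would be 5 semitones; G#2 to C3 is 4, one semitone narrower, so the interval is diminished.

d4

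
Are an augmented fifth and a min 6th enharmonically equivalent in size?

Yes

Both span 8 semitones: an augmented fifth and a minor sixth are the same chromatic distance.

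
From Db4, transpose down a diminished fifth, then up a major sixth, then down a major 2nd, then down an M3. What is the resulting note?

Bb3

Db4 down a diminished fifth → G3 (6 semitones).
Up a major sixth from G3: E4 (9 semitones up).
Down a major second from E4: D4 (2 semitones down).
A major third down from D4 is Bb3.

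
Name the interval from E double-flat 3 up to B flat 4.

A12

E to B spans five letter names (E-F-G-A-B), plus an octave — that makes it a twelfth of some quality.
The perfect twelfth is 19 semitones; here we have 20, one semitone wider: augmented.
(Equivalently, a compound augmented fifth: an augmented fifth plus an octave.)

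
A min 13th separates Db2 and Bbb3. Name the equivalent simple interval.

m6

Subtracting seven from the interval number removes an octave: 13 − 7 = 6.
So a minor thirteenth is an octave plus a minor sixth. The quality is unchanged.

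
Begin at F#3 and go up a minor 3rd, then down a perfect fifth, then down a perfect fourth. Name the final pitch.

F#3 up a minor third → A3 (3 semitones).
Down a perfect fifth from A3: D3 (7 semitones down).
D3 down a perfect fourth → A2 (5 semitones).

A2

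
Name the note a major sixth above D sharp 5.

Counting six letter names up from D lands on B.
A major sixth spans 9 semitones, so from D#5 the target pitch is B#5.

B sharp 5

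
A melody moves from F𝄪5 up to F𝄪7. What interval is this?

P15

F to F is the same letter name, plus 2 octaves, so the interval is some kind of fifteenth.
Counting semitones, F##5→F##7 is 24, which is the perfect fifteenth.
(Equivalently, a compound perfect octave: a perfect octave plus an octave.)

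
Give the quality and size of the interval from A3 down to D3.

Descending from A3 to D3 is the same interval as ascending D3 to A3.
D to A spans five letter names (D-E-F-G-A), so the interval is some kind of fifth.
The perfect fifth spans 7 semitones, and D3 to A3 is exactly 7 semitones — so this is a perfect fifth.

perfect fifth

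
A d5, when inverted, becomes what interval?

augmented 4th

The rule of nine gives the new number: 9 − 5 = 4, so a fifth becomes a fourth.
The quality also flips — diminished becomes augmented — giving an augmented fourth.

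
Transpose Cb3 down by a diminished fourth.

Four letter names down from C: G.
A diminished fourth spans 4 semitones, so from Cb3 the target pitch is G2.

G2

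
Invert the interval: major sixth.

Inverted interval numbers add to nine, so a sixth pairs with a third (6 + 3 = 9).
The quality also flips — major becomes minor — giving a minor third.

minor third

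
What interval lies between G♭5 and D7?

augmented 12th

G to D spans five letter names (G-A-B-C-D), plus an octave, so the interval is some kind of twelfth.
A perfect twelfth would be 19 semitones; Gb5 to D7 is 20, one semitone wider, so the interval is augmented.
(Equivalently, a compound augmented fifth: an augmented fifth plus an octave.)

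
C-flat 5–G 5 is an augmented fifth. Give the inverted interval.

diminished fourth

The rule of nine gives the new number: 9 − 5 = 4, so a fifth becomes a fourth.
And augmented becomes diminished under inversion, so we get a diminished fourth.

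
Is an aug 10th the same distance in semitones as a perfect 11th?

Yes

An augmented tenth = 17 semitones = a perfect eleventh; enharmonically equal.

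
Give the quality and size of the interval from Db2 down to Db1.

Descending from Db2 to Db1 is the same interval as ascending Db1 to Db2.
D to D is the same letter name, plus an octave — that makes it an octave of some quality.
Counting semitones, Db1→Db2 is 12, which is the perfect octave.

perfect octave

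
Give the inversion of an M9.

First reduce the compound major ninth to its simple form, a major second.
The rule of nine gives the new number: 9 − 2 = 7, so a second becomes a seventh.
The quality also flips — major becomes minor — giving a minor seventh.

m7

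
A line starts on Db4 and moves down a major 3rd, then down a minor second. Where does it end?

Down a major third from Db4: Bbb3 (4 semitones down).
A minor second down from Bbb3 is Ab3.

Ab3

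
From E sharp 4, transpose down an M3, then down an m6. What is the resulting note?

A major third down from E#4 is C#4.
C#4 down a minor sixth → E#3 (8 semitones).

E sharp 3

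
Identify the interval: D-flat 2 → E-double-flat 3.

minor 9th

D to E spans two letter names (D-E), plus an octave — that makes it a ninth of some quality.
Db2 to Ebb3 is 13 semitones, a half step short of the major ninth (14), so this is minor.
(Equivalently, a compound minor second: a minor second plus an octave.)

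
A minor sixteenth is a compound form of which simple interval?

Take out 2 octaves (14 from the number): 16 − 14 = 2.
So a minor sixteenth is 2 octaves plus a minor second. The quality is unchanged.

m2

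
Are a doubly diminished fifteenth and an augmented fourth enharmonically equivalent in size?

No

A doubly diminished fifteenth is 22 semitones but an augmented fourth is 6 semitones — different sizes.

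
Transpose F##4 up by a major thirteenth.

D##6

Six letters up from F (plus an octave) reaches D.
A major thirteenth spans 21 semitones, so from F##4 the target pitch is D##6.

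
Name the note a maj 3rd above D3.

F#3

The third takes the letter from D up to F.
A major third is 4 semitones; 4 semitones up from D3 gives F#3.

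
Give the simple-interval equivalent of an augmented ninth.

Each octave removed subtracts seven from the number: 9 − 7 = 2.
So an augmented ninth is an octave plus an augmented second. The quality is unchanged.

augmented 2nd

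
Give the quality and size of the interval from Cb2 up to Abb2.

minor sixth

C to A spans six letter names (C-D-E-F-G-A) — that makes it a sixth of some quality.
Cb2 to Abb2 is 8 semitones, a half step short of the major sixth (9), so this is minor.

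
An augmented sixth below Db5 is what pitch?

Counting six letter names down from D lands on F.
An augmented sixth is 10 semitones; 10 semitones down from Db5 gives Fbb4.

Fbb4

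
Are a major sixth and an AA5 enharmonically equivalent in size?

Yes

A major sixth = 9 semitones = a doubly augmented fifth; enharmonically equal.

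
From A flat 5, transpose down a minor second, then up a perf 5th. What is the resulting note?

Ab5 down a minor second → G5 (1 semitone).
G5 up a perfect fifth → D6 (7 semitones).

D 6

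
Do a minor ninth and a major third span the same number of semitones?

A minor ninth spans 13 semitones; a major third spans 4 semitones. They differ by 9.

No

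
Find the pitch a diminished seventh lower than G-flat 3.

The seventh takes the letter from G down to A.
A diminished seventh is 9 semitones; 9 semitones down from Gb3 gives A2.

A 2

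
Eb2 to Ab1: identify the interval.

Descending from Eb2 to Ab1 is the same interval as ascending Ab1 to Eb2.
A to E spans five letter names (A-B-C-D-E): a fifth.
Ab1 to Eb2 is 7 semitones, matching the perfect fifth exactly, so the quality is perfect.

perfect fifth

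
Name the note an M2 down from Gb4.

Fb4

Two letter names down from G: F.
A major second is 2 semitones; 2 semitones down from Gb4 gives Fb4.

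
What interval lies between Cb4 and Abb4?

m6

C to A spans six letter names (C-D-E-F-G-A) — that makes it a sixth of some quality.
At 8 semitones, Cb4→Abb4 falls one short of a major sixth: minor.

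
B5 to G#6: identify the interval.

B to G spans six letter names (B-C-D-E-F-G) — that makes it a sixth of some quality.
Counting semitones, B5→G#6 is 9, which is the major sixth.

M6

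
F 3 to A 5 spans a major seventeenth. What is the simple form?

major 3rd

Take out 2 octaves (14 from the number): 17 − 14 = 3.
So a major seventeenth is 2 octaves plus a major third. The quality is unchanged.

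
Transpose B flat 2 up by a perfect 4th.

E flat 3

Counting four letter names up from B lands on E.
Moving 5 semitones up from Bb2 (the size of a perfect fourth) reaches Eb3.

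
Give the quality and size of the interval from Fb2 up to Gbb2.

minor 2nd

F to G spans two letter names (F-G), so the interval is some kind of second.
A major second would be 2 semitones, but Fb2 to Gbb2 is 1 — one semitone narrower, making it a minor second.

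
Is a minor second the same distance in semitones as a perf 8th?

No

A minor second is 1 semitone but a perfect octave is 12 semitones — different sizes.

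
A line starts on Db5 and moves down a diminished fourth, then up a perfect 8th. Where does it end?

A5

A diminished fourth down from Db5 is A4.
Up a perfect octave from A4: A5 (12 semitones up).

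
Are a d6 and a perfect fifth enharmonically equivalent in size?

Both span 7 semitones: a diminished sixth and a perfect fifth are the same chromatic distance.

Yes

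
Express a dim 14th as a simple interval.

Subtracting seven from the interval number removes an octave: 14 − 7 = 7.
Quality carries through unchanged, so the simple form is a diminished seventh.

diminished seventh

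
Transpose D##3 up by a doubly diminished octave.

D4

For an octave the letter name doesn't change: still D, an octave up.
A doubly diminished octave is 10 semitones; 10 semitones up from D##3 gives D4.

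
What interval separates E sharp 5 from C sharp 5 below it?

major third

Descending from E#5 to C#5 is the same interval as ascending C#5 to E#5.
C to E spans three letter names (C-D-E) — that makes it a third of some quality.
The major third spans 4 semitones, and C#5 to E#5 is exactly 4 semitones — so this is a major third.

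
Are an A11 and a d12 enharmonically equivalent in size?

Yes

An augmented eleventh spans 18 semitones, and a diminished twelfth also spans 18 semitones — they're enharmonic.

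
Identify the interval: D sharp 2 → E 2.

D to E spans two letter names (D-E): a second.
A major second would be 2 semitones, but D#2 to E2 is 1 — one semitone narrower, making it a minor second.

minor second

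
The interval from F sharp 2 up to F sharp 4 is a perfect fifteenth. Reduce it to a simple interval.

perfect octave

Subtracting seven from the interval number removes an octave: 15 − 7 = 8.
Quality carries through unchanged, so the simple form is a perfect octave.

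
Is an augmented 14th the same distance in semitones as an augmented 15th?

An augmented fourteenth spans 24 semitones; an augmented fifteenth spans 25 semitones. They differ by 1.

No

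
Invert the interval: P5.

The rule of nine gives the new number: 9 − 5 = 4, so a fifth becomes a fourth.
Quality inverts too: perfect stays perfect. That makes the inversion a perfect fourth.

perfect 4th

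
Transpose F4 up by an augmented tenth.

A#5

Counting three letter names plus an octave up from F lands on A.
An augmented tenth is 17 semitones; 17 semitones up from F4 gives A#5.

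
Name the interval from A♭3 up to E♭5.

A to E spans five letter names (A-B-C-D-E), plus an octave, so the interval is some kind of twelfth.
The perfect twelfth spans 19 semitones, and Ab3 to Eb5 is exactly 19 semitones — so this is a perfect twelfth.
(Equivalently, a compound perfect fifth: a perfect fifth plus an octave.)

P12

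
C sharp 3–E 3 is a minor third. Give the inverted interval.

The rule of nine gives the new number: 9 − 3 = 6, so a third becomes a sixth.
The quality also flips — minor becomes major — giving a major sixth.

major sixth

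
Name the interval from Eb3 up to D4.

E to D spans seven letter names (E-F-G-A-B-C-D): a seventh.
The major seventh spans 11 semitones, and Eb3 to D4 is exactly 11 semitones — so this is a major seventh.

major seventh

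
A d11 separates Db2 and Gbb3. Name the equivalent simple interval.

diminished fourth

Each octave removed subtracts seven from the number: 11 − 7 = 4.
Quality carries through unchanged, so the simple form is a diminished fourth.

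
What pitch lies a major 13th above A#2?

F##4

The thirteenth's letter: A up six letter names plus an octave → F.
A major thirteenth spans 21 semitones, so from A#2 the target pitch is F##4.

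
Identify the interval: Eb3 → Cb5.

m13

E to C spans six letter names (E-F-G-A-B-C), plus an octave, so the interval is some kind of thirteenth.
At 20 semitones, Eb3→Cb5 falls one short of a major thirteenth: minor.
(Equivalently, a compound minor sixth: a minor sixth plus an octave.)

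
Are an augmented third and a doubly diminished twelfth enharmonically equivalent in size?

An augmented third spans 5 semitones; a doubly diminished twelfth spans 17 semitones. They differ by 12.

No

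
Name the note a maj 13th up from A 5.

F sharp 7

Counting six letter names plus an octave up from A lands on F.
A major thirteenth spans 21 semitones, so from A5 the target pitch is F#7.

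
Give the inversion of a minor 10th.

M6

First reduce the compound minor tenth to its simple form, a minor third.
Interval numbers invert to sum to nine: 3 + 6 = 9, so a third inverts to a sixth.
And minor becomes major under inversion, so we get a major sixth.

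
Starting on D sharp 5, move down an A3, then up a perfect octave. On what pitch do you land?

B flat 5

D#5 down an augmented third → Bb4 (5 semitones).
Bb4 up a perfect octave → Bb5 (12 semitones).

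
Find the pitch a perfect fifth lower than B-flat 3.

The fifth takes the letter from B down to E.
A perfect fifth spans 7 semitones, so from Bb3 the target pitch is Eb3.

E-flat 3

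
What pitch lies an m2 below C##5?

Counting two letter names down from C lands on B.
A minor second is 1 semitone; 1 semitone down from C##5 gives B##4.

B##4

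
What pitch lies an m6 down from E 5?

Six letter names down from E: G.
Moving 8 semitones down from E5 (the size of a minor sixth) reaches G#4.

G-sharp 4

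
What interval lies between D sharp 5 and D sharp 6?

perfect octave

D to D is the same letter name, plus an octave, so the interval is some kind of octave.
The perfect octave spans 12 semitones, and D#5 to D#6 is exactly 12 semitones — so this is a perfect octave.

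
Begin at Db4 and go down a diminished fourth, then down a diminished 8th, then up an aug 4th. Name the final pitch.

Down a diminished fourth from Db4: A3 (4 semitones down).
Down a diminished octave from A3: A#2 (11 semitones down).
Up an augmented fourth from A#2: D##3 (6 semitones up).

D##3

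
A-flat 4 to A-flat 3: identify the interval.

Descending from Ab4 to Ab3 is the same interval as ascending Ab3 to Ab4.
A to A is the same letter name, plus an octave, so the interval is some kind of octave.
Ab3 to Ab4 is 12 semitones, matching the perfect octave exactly, so the quality is perfect.

P8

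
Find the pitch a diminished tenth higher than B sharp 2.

D 4

Counting three letter names plus an octave up from B lands on D.
Moving 14 semitones up from B#2 (the size of a diminished tenth) reaches D4.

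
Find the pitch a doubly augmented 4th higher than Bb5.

E#6

The fourth takes the letter from B up to E.
Moving 7 semitones up from Bb5 (the size of a doubly augmented fourth) reaches E#6.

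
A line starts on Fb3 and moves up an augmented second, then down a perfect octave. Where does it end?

Fb3 up an augmented second → G3 (3 semitones).
Down a perfect octave from G3: G2 (12 semitones down).

G2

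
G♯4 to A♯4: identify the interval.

major 2nd

G to A spans two letter names (G-A), so the interval is some kind of second.
The major second spans 2 semitones, and G#4 to A#4 is exactly 2 semitones — so this is a major second.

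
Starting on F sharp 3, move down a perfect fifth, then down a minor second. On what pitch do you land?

A sharp 2

F#3 down a perfect fifth → B2 (7 semitones).
B2 down a minor second → A#2 (1 semitone).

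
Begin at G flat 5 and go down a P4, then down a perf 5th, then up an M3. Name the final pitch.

Gb5 down a perfect fourth → Db5 (5 semitones).
Down a perfect fifth from Db5: Gb4 (7 semitones down).
A major third up from Gb4 is Bb4.

B flat 4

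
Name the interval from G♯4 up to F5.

d7

G to F spans seven letter names (G-A-B-C-D-E-F): a seventh.
G#4 to F5 spans 9 semitones — two semitones narrower than the major seventh (11) — giving a diminished seventh.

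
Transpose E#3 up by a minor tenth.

G#4

The tenth's letter: E up three letter names plus an octave → G.
A minor tenth is 15 semitones; 15 semitones up from E#3 gives G#4.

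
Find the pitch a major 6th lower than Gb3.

Bbb2

Six letter names down from G: B.
A major sixth spans 9 semitones, so from Gb3 the target pitch is Bbb2.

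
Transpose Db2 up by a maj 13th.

Bb3

Counting six letter names plus an octave up from D lands on B.
A major thirteenth spans 21 semitones, so from Db2 the target pitch is Bb3.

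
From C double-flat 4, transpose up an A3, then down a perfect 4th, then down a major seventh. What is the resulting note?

An augmented third up from Cbb4 is Eb4.
A perfect fourth down from Eb4 is Bb3.
Down a major seventh from Bb3: Cb3 (11 semitones down).

C flat 3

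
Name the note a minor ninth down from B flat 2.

A 1

The ninth's letter: B down two letter names plus an octave → A.
A minor ninth spans 13 semitones, so from Bb2 the target pitch is A1.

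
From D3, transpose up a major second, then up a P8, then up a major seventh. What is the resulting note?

D#5

A major second up from D3 is E3.
Up a perfect octave from E3: E4 (12 semitones up).
A major seventh up from E4 is D#5.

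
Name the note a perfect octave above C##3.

C##4

An octave keeps the letter name C, an octave up from C.
Moving 12 semitones up from C##3 (the size of a perfect octave) reaches C##4.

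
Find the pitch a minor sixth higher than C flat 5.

A double-flat 5

Counting six letter names up from C lands on A.
A minor sixth is 8 semitones; 8 semitones up from Cb5 gives Abb5.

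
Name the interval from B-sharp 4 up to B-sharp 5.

B to B is the same letter name, plus an octave — that makes it an octave of some quality.
B#4 to B#5 is 12 semitones, matching the perfect octave exactly, so the quality is perfect.

perfect octave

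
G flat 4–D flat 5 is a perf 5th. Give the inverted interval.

The rule of nine gives the new number: 9 − 5 = 4, so a fifth becomes a fourth.
The quality also flips — perfect stays perfect — giving a perfect fourth.

perfect 4th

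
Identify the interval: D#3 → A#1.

perfect 11th

Descending from D#3 to A#1 is the same interval as ascending A#1 to D#3.
A to D spans four letter names (A-B-C-D), plus an octave — that makes it an eleventh of some quality.
The perfect eleventh spans 17 semitones, and A#1 to D#3 is exactly 17 semitones — so this is a perfect eleventh.
(Equivalently, a compound perfect fourth: a perfect fourth plus an octave.)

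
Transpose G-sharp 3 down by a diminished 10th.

E-double-sharp 2

Counting three letter names plus an octave down from G lands on E.
A diminished tenth spans 14 semitones, so from G#3 the target pitch is E##2.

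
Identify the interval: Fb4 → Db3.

m10

Descending from Fb4 to Db3 is the same interval as ascending Db3 to Fb4.
D to F spans three letter names (D-E-F), plus an octave — that makes it a tenth of some quality.
Db3 to Fb4 is 15 semitones, a half step short of the major tenth (16), so this is minor.
(Equivalently, a compound minor third: a minor third plus an octave.)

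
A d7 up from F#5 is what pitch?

The seventh takes the letter from F up to E.
A diminished seventh spans 9 semitones, so from F#5 the target pitch is Eb6.

Eb6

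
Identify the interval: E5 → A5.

E to A spans four letter names (E-F-G-A): a fourth.
E5 to A5 is 5 semitones, matching the perfect fourth exactly, so the quality is perfect.

P4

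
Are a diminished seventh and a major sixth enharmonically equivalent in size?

Yes

A diminished seventh = 9 semitones = a major sixth; enharmonically equal.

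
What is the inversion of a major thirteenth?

m3

First reduce the compound major thirteenth to its simple form, a major sixth.
Interval numbers invert to sum to nine: 6 + 3 = 9, so a sixth inverts to a third.
And major becomes minor under inversion, so we get a minor third.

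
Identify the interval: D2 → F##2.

D to F spans three letter names (D-E-F): a third.
The major third is 4 semitones; here we have 5, one semitone wider: augmented.

augmented 3rd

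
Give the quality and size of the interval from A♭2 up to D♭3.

P4

A to D spans four letter names (A-B-C-D): a fourth.
Ab2 to Db3 is 5 semitones, matching the perfect fourth exactly, so the quality is perfect.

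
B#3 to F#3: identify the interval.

Descending from B#3 to F#3 is the same interval as ascending F#3 to B#3.
F to B spans four letter names (F-G-A-B), so the interval is some kind of fourth.
A perfect fourth would be 5 semitones; F#3 to B#3 is 6, one semitone wider, so the interval is augmented.

augmented fourth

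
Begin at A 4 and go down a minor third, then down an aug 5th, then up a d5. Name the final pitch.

Down a minor third from A4: F#4 (3 semitones down).
An augmented fifth down from F#4 is Bb3.
A diminished fifth up from Bb3 is Fb4.

F flat 4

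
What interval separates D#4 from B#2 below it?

Descending from D#4 to B#2 is the same interval as ascending B#2 to D#4.
B to D spans three letter names (B-C-D), plus an octave: a tenth.
At 15 semitones, B#2→D#4 falls one short of a major tenth: minor.
(Equivalently, a compound minor third: a minor third plus an octave.)

m10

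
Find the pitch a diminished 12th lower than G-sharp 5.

C-double-sharp 4

Counting five letter names plus an octave down from G lands on C.
A diminished twelfth spans 18 semitones, so from G#5 the target pitch is C##4.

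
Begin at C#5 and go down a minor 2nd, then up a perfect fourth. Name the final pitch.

E#5

Down a minor second from C#5: B#4 (1 semitone down).
B#4 up a perfect fourth → E#5 (5 semitones).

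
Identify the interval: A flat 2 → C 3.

A to C spans three letter names (A-B-C) — that makes it a third of some quality.
The major third spans 4 semitones, and Ab2 to C3 is exactly 4 semitones — so this is a major third.

major 3rd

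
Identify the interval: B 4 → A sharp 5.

B to A spans seven letter names (B-C-D-E-F-G-A): a seventh.
The major seventh spans 11 semitones, and B4 to A#5 is exactly 11 semitones — so this is a major seventh.

major 7th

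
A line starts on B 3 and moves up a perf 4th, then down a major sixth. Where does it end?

G 3

A perfect fourth up from B3 is E4.
E4 down a major sixth → G3 (9 semitones).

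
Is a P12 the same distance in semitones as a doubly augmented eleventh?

Yes

Both span 19 semitones: a perfect twelfth and a doubly augmented eleventh are the same chromatic distance.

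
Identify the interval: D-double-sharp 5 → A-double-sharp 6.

D to A spans five letter names (D-E-F-G-A), plus an octave, so the interval is some kind of twelfth.
Counting semitones, D##5→A##6 is 19, which is the perfect twelfth.
(Equivalently, a compound perfect fifth: a perfect fifth plus an octave.)

perfect twelfth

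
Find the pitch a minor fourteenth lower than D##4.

The fourteenth's letter: D down seven letter names plus an octave → E.
A minor fourteenth is 22 semitones; 22 semitones down from D##4 gives E##2.

E##2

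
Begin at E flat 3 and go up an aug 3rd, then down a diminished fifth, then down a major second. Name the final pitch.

B sharp 2

An augmented third up from Eb3 is G#3.
Down a diminished fifth from G#3: C##3 (6 semitones down).
Down a major second from C##3: B#2 (2 semitones down).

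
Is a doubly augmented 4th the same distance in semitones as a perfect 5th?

Both span 7 semitones: a doubly augmented fourth and a perfect fifth are the same chromatic distance.

Yes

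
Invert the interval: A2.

d7

Interval numbers invert to sum to nine: 2 + 7 = 9, so a second inverts to a seventh.
Quality inverts too: augmented becomes diminished. That makes the inversion a diminished seventh.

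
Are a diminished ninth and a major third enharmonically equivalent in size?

No

12 semitones (diminished ninth) vs 4 semitones (major third): not equal.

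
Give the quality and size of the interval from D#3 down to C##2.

Descending from D#3 to C##2 is the same interval as ascending C##2 to D#3.
C to D spans two letter names (C-D), plus an octave — that makes it a ninth of some quality.
C##2 to D#3 is 13 semitones, a half step short of the major ninth (14), so this is minor.
(Equivalently, a compound minor second: a minor second plus an octave.)

minor 9th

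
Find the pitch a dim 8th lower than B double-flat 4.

B flat 3

An octave keeps the letter name B, an octave down from B.
A diminished octave is 11 semitones; 11 semitones down from Bbb4 gives Bb3.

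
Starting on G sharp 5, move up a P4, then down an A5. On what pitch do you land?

Up a perfect fourth from G#5: C#6 (5 semitones up).
C#6 down an augmented fifth → F5 (8 semitones).

F 5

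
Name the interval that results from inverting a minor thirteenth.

First reduce the compound minor thirteenth to its simple form, a minor sixth.
Inverted interval numbers add to nine, so a sixth pairs with a third (6 + 3 = 9).
The quality also flips — minor becomes major — giving a major third.

major third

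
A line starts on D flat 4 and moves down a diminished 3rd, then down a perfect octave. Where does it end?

Db4 down a diminished third → B3 (2 semitones).
Down a perfect octave from B3: B2 (12 semitones down).

B 2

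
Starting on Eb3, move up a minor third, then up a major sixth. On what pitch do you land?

A minor third up from Eb3 is Gb3.
A major sixth up from Gb3 is Eb4.

Eb4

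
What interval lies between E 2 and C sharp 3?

M6

E to C spans six letter names (E-F-G-A-B-C), so the interval is some kind of sixth.
E2 to C#3 is 9 semitones, matching the major sixth exactly, so the quality is major.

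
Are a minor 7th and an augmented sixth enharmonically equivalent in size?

Yes

A minor seventh = 10 semitones = an augmented sixth; enharmonically equal.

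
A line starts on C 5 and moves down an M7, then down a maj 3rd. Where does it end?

B double-flat 3

Down a major seventh from C5: Db4 (11 semitones down).
Down a major third from Db4: Bbb3 (4 semitones down).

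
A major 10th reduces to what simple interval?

major 3rd

Take out an octave (7 from the number): 10 − 7 = 3.
That makes a major tenth a compound major third — an octave plus a major third.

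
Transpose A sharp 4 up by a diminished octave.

A 5

An octave keeps the letter name A, an octave up from A.
Moving 11 semitones up from A#4 (the size of a diminished octave) reaches A5.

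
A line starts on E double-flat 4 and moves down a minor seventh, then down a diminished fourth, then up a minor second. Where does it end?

D flat 3

Down a minor seventh from Ebb4: Fb3 (10 semitones down).
Fb3 down a diminished fourth → C3 (4 semitones).
C3 up a minor second → Db3 (1 semitone).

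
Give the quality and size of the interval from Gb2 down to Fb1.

major 9th

Descending from Gb2 to Fb1 is the same interval as ascending Fb1 to Gb2.
F to G spans two letter names (F-G), plus an octave: a ninth.
Counting semitones, Fb1→Gb2 is 14, which is the major ninth.
(Equivalently, a compound major second: a major second plus an octave.)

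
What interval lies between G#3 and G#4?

G to G is the same letter name, plus an octave — that makes it an octave of some quality.
Counting semitones, G#3→G#4 is 12, which is the perfect octave.

perfect octave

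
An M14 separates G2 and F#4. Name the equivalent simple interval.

Take out an octave (7 from the number): 14 − 7 = 7.
Quality carries through unchanged, so the simple form is a major seventh.

major seventh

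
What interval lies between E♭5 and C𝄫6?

diminished sixth

E to C spans six letter names (E-F-G-A-B-C), so the interval is some kind of sixth.
The major sixth is 9 semitones; here we have 7, two semitones narrower: diminished.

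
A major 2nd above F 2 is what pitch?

G 2

Counting two letter names up from F lands on G.
A major second spans 2 semitones, so from F2 the target pitch is G2.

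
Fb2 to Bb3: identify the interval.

F to B spans four letter names (F-G-A-B), plus an octave: an eleventh.
Fb2 to Bb3 spans 18 semitones — one semitone wider than the perfect eleventh (17) — giving an augmented eleventh.
(Equivalently, a compound augmented fourth: an augmented fourth plus an octave.)

augmented eleventh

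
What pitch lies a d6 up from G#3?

Six letter names up from G: E.
Moving 7 semitones up from G#3 (the size of a diminished sixth) reaches Eb4.

Eb4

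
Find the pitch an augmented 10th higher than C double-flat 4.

E flat 5

Three letters up from C (plus an octave) reaches E.
An augmented tenth is 17 semitones; 17 semitones up from Cbb4 gives Eb5.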